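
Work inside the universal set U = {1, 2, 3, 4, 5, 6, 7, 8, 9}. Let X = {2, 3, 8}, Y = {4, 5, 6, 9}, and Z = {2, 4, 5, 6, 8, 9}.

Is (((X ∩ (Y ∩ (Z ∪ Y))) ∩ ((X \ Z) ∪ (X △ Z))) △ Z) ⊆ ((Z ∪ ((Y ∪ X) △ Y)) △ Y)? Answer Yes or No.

No

Z ∪ Y = {2, 4, 5, 6, 8, 9}
Y ∩ (Z ∪ Y) = {4, 5, 6, 9}
X ∩ (Y ∩ (Z ∪ Y)) = {}
X \ Z = {3}
X △ Z = {3, 4, 5, 6, 9}
(X \ Z) ∪ (X △ Z) = {3, 4, 5, 6, 9}
(X ∩ (Y ∩ (Z ∪ Y))) ∩ ((X \ Z) ∪ (X △ Z)) = {}
((X ∩ (Y ∩ (Z ∪ Y))) ∩ ((X \ Z) ∪ (X △ Z))) △ Z = {2, 4, 5, 6, 8, 9}
Y ∪ X = {2, 3, 4, 5, 6, 8, 9}
(Y ∪ X) △ Y = {2, 3, 8}
Z ∪ ((Y ∪ X) △ Y) = {2, 3, 4, 5, 6, 8, 9}
(Z ∪ ((Y ∪ X) △ Y)) △ Y = {2, 3, 8}
4 ∈ ((X ∩ (Y ∩ (Z ∪ Y))) ∩ ((X \ Z) ∪ (X △ Z))) △ Z but 4 ∉ (Z ∪ ((Y ∪ X) △ Y)) △ Y, so the inclusion fails.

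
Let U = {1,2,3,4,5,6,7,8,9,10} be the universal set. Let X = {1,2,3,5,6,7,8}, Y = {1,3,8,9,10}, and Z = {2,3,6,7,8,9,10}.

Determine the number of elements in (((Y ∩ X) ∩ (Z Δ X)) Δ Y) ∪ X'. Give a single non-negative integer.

Y ∩ X = {1,3,8}
Z Δ X = {1,5,9,10}
(Y ∩ X) ∩ (Z Δ X) = {1}
((Y ∩ X) ∩ (Z Δ X)) Δ Y = {3,8,9,10}
X' = {4,9,10}
(((Y ∩ X) ∩ (Z Δ X)) Δ Y) ∪ X' = {3,4,8,9,10}
|(((Y ∩ X) ∩ (Z Δ X)) Δ Y) ∪ X'| = 5

5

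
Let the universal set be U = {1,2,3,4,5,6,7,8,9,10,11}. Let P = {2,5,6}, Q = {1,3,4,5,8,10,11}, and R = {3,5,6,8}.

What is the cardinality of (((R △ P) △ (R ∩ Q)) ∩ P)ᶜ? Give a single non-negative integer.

R △ P = {2,3,8}
R ∩ Q = {3,5,8}
(R △ P) △ (R ∩ Q) = {2,5}
((R △ P) △ (R ∩ Q)) ∩ P = {2,5}
(((R △ P) △ (R ∩ Q)) ∩ P)ᶜ = {1,3,4,6,7,8,9,10,11}
|(((R △ P) △ (R ∩ Q)) ∩ P)ᶜ| = 9

9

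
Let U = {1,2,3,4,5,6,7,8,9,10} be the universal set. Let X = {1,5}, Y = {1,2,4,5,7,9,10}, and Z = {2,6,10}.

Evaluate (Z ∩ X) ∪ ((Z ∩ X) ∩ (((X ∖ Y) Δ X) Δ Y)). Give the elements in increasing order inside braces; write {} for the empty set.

Z ∩ X = {}
X ∖ Y = {}
(X ∖ Y) Δ X = {1,5}
((X ∖ Y) Δ X) Δ Y = {2,4,7,9,10}
(Z ∩ X) ∩ (((X ∖ Y) Δ X) Δ Y) = {}
(Z ∩ X) ∪ ((Z ∩ X) ∩ (((X ∖ Y) Δ X) Δ Y)) = {}

{}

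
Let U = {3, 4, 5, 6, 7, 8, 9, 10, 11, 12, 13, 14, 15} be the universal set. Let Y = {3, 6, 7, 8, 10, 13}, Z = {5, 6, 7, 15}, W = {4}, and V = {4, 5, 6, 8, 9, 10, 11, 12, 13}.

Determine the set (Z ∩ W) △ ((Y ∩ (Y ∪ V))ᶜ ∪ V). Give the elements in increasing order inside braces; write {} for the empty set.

Z ∩ W = {}
Y ∪ V = {3, 4, 5, 6, 7, 8, 9, 10, 11, 12, 13}
Y ∩ (Y ∪ V) = {3, 6, 7, 8, 10, 13}
(Y ∩ (Y ∪ V))ᶜ = {4, 5, 9, 11, 12, 14, 15}
(Y ∩ (Y ∪ V))ᶜ ∪ V = {4, 5, 6, 8, 9, 10, 11, 12, 13, 14, 15}
(Z ∩ W) △ ((Y ∩ (Y ∪ V))ᶜ ∪ V) = {4, 5, 6, 8, 9, 10, 11, 12, 13, 14, 15}

{4, 5, 6, 8, 9, 10, 11, 12, 13, 14, 15}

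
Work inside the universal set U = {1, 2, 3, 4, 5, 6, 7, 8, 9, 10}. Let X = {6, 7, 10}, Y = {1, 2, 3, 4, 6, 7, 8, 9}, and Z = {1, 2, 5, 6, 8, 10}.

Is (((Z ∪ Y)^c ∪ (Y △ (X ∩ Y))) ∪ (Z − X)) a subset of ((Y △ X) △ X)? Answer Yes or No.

No

Z ∪ Y = {1, 2, 3, 4, 5, 6, 7, 8, 9, 10}
(Z ∪ Y)^c = {}
X ∩ Y = {6, 7}
Y △ (X ∩ Y) = {1, 2, 3, 4, 8, 9}
(Z ∪ Y)^c ∪ (Y △ (X ∩ Y)) = {1, 2, 3, 4, 8, 9}
Z − X = {1, 2, 5, 8}
((Z ∪ Y)^c ∪ (Y △ (X ∩ Y))) ∪ (Z − X) = {1, 2, 3, 4, 5, 8, 9}
Y △ X = {1, 2, 3, 4, 8, 9, 10}
(Y △ X) △ X = {1, 2, 3, 4, 6, 7, 8, 9}
5 ∈ ((Z ∪ Y)^c ∪ (Y △ (X ∩ Y))) ∪ (Z − X) but 5 ∉ (Y △ X) △ X, so the inclusion fails.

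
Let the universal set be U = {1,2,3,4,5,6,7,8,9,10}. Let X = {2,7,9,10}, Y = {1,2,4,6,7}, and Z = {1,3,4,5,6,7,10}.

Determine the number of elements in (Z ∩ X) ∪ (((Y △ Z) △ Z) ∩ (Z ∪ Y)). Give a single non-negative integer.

6

Z ∩ X = {7,10}
Y △ Z = {2,3,5,10}
(Y △ Z) △ Z = {1,2,4,6,7}
Z ∪ Y = {1,2,3,4,5,6,7,10}
((Y △ Z) △ Z) ∩ (Z ∪ Y) = {1,2,4,6,7}
(Z ∩ X) ∪ (((Y △ Z) △ Z) ∩ (Z ∪ Y)) = {1,2,4,6,7,10}
|(Z ∩ X) ∪ (((Y △ Z) △ Z) ∩ (Z ∪ Y))| = 6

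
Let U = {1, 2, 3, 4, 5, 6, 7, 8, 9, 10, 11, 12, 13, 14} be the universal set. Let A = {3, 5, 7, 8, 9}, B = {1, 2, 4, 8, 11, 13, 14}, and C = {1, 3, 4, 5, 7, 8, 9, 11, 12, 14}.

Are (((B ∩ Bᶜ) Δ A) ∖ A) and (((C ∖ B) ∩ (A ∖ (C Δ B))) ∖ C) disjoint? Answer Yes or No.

Bᶜ = {3, 5, 6, 7, 9, 10, 12}
B ∩ Bᶜ = {}
(B ∩ Bᶜ) Δ A = {3, 5, 7, 8, 9}
((B ∩ Bᶜ) Δ A) ∖ A = {}
C ∖ B = {3, 5, 7, 9, 12}
C Δ B = {2, 3, 5, 7, 9, 12, 13}
A ∖ (C Δ B) = {8}
(C ∖ B) ∩ (A ∖ (C Δ B)) = {}
((C ∖ B) ∩ (A ∖ (C Δ B))) ∖ C = {}
{} and {} share no elements.

Yes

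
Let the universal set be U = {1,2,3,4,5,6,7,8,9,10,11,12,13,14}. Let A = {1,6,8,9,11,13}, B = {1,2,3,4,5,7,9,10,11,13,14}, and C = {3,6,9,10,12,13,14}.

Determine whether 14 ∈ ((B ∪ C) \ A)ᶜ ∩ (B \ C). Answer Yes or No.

14 ∈ B and 14 ∈ C, so 14 ∈ B ∪ C
14 ∈ (B ∪ C) and 14 ∉ A, so 14 ∈ (B ∪ C) \ A
14 ∉ ((B ∪ C) \ A)ᶜ since 14 ∈ ((B ∪ C) \ A)
14 ∈ B and 14 ∈ C, so 14 ∉ B \ C
14 ∉ ((B ∪ C) \ A)ᶜ and 14 ∉ (B \ C), so 14 ∉ ((B ∪ C) \ A)ᶜ ∩ (B \ C)

No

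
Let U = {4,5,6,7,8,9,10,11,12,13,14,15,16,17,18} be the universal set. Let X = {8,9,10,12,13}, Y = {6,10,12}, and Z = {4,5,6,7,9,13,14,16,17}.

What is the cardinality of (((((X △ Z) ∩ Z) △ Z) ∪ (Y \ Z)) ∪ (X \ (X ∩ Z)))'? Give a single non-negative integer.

X △ Z = {4,5,6,7,8,10,12,14,16,17}
(X △ Z) ∩ Z = {4,5,6,7,14,16,17}
((X △ Z) ∩ Z) △ Z = {9,13}
Y \ Z = {10,12}
(((X △ Z) ∩ Z) △ Z) ∪ (Y \ Z) = {9,10,12,13}
X ∩ Z = {9,13}
X \ (X ∩ Z) = {8,10,12}
((((X △ Z) ∩ Z) △ Z) ∪ (Y \ Z)) ∪ (X \ (X ∩ Z)) = {8,9,10,12,13}
(((((X △ Z) ∩ Z) △ Z) ∪ (Y \ Z)) ∪ (X \ (X ∩ Z)))' = {4,5,6,7,11,14,15,16,17,18}
|(((((X △ Z) ∩ Z) △ Z) ∪ (Y \ Z)) ∪ (X \ (X ∩ Z)))'| = 10

10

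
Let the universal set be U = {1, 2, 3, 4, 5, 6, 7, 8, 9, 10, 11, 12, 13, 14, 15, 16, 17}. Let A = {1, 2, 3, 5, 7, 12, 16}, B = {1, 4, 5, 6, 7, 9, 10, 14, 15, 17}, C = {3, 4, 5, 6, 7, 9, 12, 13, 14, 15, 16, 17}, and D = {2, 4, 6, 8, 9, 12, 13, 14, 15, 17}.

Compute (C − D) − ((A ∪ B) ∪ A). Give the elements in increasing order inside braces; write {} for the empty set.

{}

C − D = {3, 5, 7, 16}
A ∪ B = {1, 2, 3, 4, 5, 6, 7, 9, 10, 12, 14, 15, 16, 17}
(A ∪ B) ∪ A = {1, 2, 3, 4, 5, 6, 7, 9, 10, 12, 14, 15, 16, 17}
(C − D) − ((A ∪ B) ∪ A) = {}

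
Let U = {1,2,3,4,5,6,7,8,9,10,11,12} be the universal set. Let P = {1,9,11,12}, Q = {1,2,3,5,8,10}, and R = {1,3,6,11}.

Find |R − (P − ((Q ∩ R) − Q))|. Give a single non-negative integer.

Q ∩ R = {1,3}
(Q ∩ R) − Q = {}
P − ((Q ∩ R) − Q) = {1,9,11,12}
R − (P − ((Q ∩ R) − Q)) = {3,6}
|R − (P − ((Q ∩ R) − Q))| = 2

2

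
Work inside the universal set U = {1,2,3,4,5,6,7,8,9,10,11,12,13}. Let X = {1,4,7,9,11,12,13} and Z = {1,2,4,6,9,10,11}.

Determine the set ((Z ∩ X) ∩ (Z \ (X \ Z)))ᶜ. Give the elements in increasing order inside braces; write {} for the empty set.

{2,3,5,6,7,8,10,12,13}

Z ∩ X = {1,4,9,11}
X \ Z = {7,12,13}
Z \ (X \ Z) = {1,2,4,6,9,10,11}
(Z ∩ X) ∩ (Z \ (X \ Z)) = {1,4,9,11}
((Z ∩ X) ∩ (Z \ (X \ Z)))ᶜ = {2,3,5,6,7,8,10,12,13}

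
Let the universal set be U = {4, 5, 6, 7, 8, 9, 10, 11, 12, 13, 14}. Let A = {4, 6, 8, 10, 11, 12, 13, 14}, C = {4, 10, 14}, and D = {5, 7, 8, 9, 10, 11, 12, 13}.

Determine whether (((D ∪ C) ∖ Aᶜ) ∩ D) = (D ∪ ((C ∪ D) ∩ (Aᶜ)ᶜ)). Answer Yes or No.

D ∪ C = {4, 5, 7, 8, 9, 10, 11, 12, 13, 14}
Aᶜ = {5, 7, 9}
(D ∪ C) ∖ Aᶜ = {4, 8, 10, 11, 12, 13, 14}
((D ∪ C) ∖ Aᶜ) ∩ D = {8, 10, 11, 12, 13}
C ∪ D = {4, 5, 7, 8, 9, 10, 11, 12, 13, 14}
(Aᶜ)ᶜ = {4, 6, 8, 10, 11, 12, 13, 14}
(C ∪ D) ∩ (Aᶜ)ᶜ = {4, 8, 10, 11, 12, 13, 14}
D ∪ ((C ∪ D) ∩ (Aᶜ)ᶜ) = {4, 5, 7, 8, 9, 10, 11, 12, 13, 14}
4 ∈ D ∪ ((C ∪ D) ∩ (Aᶜ)ᶜ) but 4 ∉ ((D ∪ C) ∖ Aᶜ) ∩ D, so they differ.

No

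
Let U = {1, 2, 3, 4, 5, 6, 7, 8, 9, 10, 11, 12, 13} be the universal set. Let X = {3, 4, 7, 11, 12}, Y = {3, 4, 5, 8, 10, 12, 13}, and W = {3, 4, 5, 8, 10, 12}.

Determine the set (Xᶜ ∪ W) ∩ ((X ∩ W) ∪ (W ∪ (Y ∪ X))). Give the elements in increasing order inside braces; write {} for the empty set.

Xᶜ = {1, 2, 5, 6, 8, 9, 10, 13}
Xᶜ ∪ W = {1, 2, 3, 4, 5, 6, 8, 9, 10, 12, 13}
X ∩ W = {3, 4, 12}
Y ∪ X = {3, 4, 5, 7, 8, 10, 11, 12, 13}
W ∪ (Y ∪ X) = {3, 4, 5, 7, 8, 10, 11, 12, 13}
(X ∩ W) ∪ (W ∪ (Y ∪ X)) = {3, 4, 5, 7, 8, 10, 11, 12, 13}
(Xᶜ ∪ W) ∩ ((X ∩ W) ∪ (W ∪ (Y ∪ X))) = {3, 4, 5, 8, 10, 12, 13}

{3, 4, 5, 8, 10, 12, 13}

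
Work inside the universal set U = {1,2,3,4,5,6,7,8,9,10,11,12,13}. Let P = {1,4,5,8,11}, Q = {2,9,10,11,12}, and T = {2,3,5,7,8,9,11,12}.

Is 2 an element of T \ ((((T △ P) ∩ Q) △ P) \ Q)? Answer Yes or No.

Yes

2 ∈ T and 2 ∉ P, so 2 ∈ T △ P
2 ∈ (T △ P) and 2 ∈ Q, so 2 ∈ (T △ P) ∩ Q
2 ∈ ((T △ P) ∩ Q) and 2 ∉ P, so 2 ∈ ((T △ P) ∩ Q) △ P
2 ∈ (((T △ P) ∩ Q) △ P) and 2 ∈ Q, so 2 ∉ (((T △ P) ∩ Q) △ P) \ Q
2 ∈ T and 2 ∉ ((((T △ P) ∩ Q) △ P) \ Q), so 2 ∈ T \ ((((T △ P) ∩ Q) △ P) \ Q)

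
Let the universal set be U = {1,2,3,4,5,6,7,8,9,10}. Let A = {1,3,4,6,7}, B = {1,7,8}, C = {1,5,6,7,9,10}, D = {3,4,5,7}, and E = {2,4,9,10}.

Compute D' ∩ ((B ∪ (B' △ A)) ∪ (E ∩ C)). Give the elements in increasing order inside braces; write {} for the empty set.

{1,2,8,9,10}

D' = {1,2,6,8,9,10}
B' = {2,3,4,5,6,9,10}
B' △ A = {1,2,5,7,9,10}
B ∪ (B' △ A) = {1,2,5,7,8,9,10}
E ∩ C = {9,10}
(B ∪ (B' △ A)) ∪ (E ∩ C) = {1,2,5,7,8,9,10}
D' ∩ ((B ∪ (B' △ A)) ∪ (E ∩ C)) = {1,2,8,9,10}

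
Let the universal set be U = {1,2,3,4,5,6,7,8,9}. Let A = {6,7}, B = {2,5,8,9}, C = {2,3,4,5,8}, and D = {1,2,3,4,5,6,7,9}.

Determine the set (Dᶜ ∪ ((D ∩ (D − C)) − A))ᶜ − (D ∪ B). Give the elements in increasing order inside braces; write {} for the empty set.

{}

Dᶜ = {8}
D − C = {1,6,7,9}
D ∩ (D − C) = {1,6,7,9}
(D ∩ (D − C)) − A = {1,9}
Dᶜ ∪ ((D ∩ (D − C)) − A) = {1,8,9}
(Dᶜ ∪ ((D ∩ (D − C)) − A))ᶜ = {2,3,4,5,6,7}
D ∪ B = {1,2,3,4,5,6,7,8,9}
(Dᶜ ∪ ((D ∩ (D − C)) − A))ᶜ − (D ∪ B) = {}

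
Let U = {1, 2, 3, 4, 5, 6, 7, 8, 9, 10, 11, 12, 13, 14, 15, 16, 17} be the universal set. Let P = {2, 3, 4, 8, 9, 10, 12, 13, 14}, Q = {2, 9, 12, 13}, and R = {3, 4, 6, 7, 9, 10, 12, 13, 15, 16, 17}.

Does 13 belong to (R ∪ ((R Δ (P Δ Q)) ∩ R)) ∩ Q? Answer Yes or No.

Yes

13 ∈ P and 13 ∈ Q, so 13 ∉ P Δ Q
13 ∈ R and 13 ∉ (P Δ Q), so 13 ∈ R Δ (P Δ Q)
13 ∈ (R Δ (P Δ Q)) and 13 ∈ R, so 13 ∈ (R Δ (P Δ Q)) ∩ R
13 ∈ R and 13 ∈ ((R Δ (P Δ Q)) ∩ R), so 13 ∈ R ∪ ((R Δ (P Δ Q)) ∩ R)
13 ∈ (R ∪ ((R Δ (P Δ Q)) ∩ R)) and 13 ∈ Q, so 13 ∈ (R ∪ ((R Δ (P Δ Q)) ∩ R)) ∩ Q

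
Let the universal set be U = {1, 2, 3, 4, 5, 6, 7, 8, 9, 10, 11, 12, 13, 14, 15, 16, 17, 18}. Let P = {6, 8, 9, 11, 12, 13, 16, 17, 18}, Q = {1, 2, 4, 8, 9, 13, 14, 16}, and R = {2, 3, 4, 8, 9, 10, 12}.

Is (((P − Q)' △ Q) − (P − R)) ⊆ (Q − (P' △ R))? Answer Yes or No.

No

P − Q = {6, 11, 12, 17, 18}
(P − Q)' = {1, 2, 3, 4, 5, 7, 8, 9, 10, 13, 14, 15, 16}
(P − Q)' △ Q = {3, 5, 7, 10, 15}
P − R = {6, 11, 13, 16, 17, 18}
((P − Q)' △ Q) − (P − R) = {3, 5, 7, 10, 15}
P' = {1, 2, 3, 4, 5, 7, 10, 14, 15}
P' △ R = {1, 5, 7, 8, 9, 12, 14, 15}
Q − (P' △ R) = {2, 4, 13, 16}
3 ∈ ((P − Q)' △ Q) − (P − R) but 3 ∉ Q − (P' △ R), so the inclusion fails.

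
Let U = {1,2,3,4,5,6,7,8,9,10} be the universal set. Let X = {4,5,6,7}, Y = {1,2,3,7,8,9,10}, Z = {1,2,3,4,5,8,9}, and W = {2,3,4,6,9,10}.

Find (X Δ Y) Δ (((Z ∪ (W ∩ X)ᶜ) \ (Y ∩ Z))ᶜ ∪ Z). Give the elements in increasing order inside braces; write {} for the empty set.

{10}

X Δ Y = {1,2,3,4,5,6,8,9,10}
W ∩ X = {4,6}
(W ∩ X)ᶜ = {1,2,3,5,7,8,9,10}
Z ∪ (W ∩ X)ᶜ = {1,2,3,4,5,7,8,9,10}
Y ∩ Z = {1,2,3,8,9}
(Z ∪ (W ∩ X)ᶜ) \ (Y ∩ Z) = {4,5,7,10}
((Z ∪ (W ∩ X)ᶜ) \ (Y ∩ Z))ᶜ = {1,2,3,6,8,9}
((Z ∪ (W ∩ X)ᶜ) \ (Y ∩ Z))ᶜ ∪ Z = {1,2,3,4,5,6,8,9}
(X Δ Y) Δ (((Z ∪ (W ∩ X)ᶜ) \ (Y ∩ Z))ᶜ ∪ Z) = {10}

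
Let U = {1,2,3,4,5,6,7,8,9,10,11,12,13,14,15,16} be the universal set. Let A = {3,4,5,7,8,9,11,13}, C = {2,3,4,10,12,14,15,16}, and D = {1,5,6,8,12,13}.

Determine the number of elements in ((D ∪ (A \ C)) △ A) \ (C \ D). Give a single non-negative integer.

3

A \ C = {5,7,8,9,11,13}
D ∪ (A \ C) = {1,5,6,7,8,9,11,12,13}
(D ∪ (A \ C)) △ A = {1,3,4,6,12}
C \ D = {2,3,4,10,14,15,16}
((D ∪ (A \ C)) △ A) \ (C \ D) = {1,6,12}
|((D ∪ (A \ C)) △ A) \ (C \ D)| = 3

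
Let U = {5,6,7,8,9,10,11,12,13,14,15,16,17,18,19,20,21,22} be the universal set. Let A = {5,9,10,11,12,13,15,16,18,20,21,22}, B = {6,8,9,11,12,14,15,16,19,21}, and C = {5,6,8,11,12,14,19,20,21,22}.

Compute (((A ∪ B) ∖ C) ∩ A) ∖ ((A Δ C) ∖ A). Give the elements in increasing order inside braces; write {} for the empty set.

A ∪ B = {5,6,8,9,10,11,12,13,14,15,16,18,19,20,21,22}
(A ∪ B) ∖ C = {9,10,13,15,16,18}
((A ∪ B) ∖ C) ∩ A = {9,10,13,15,16,18}
A Δ C = {6,8,9,10,13,14,15,16,18,19}
(A Δ C) ∖ A = {6,8,14,19}
(((A ∪ B) ∖ C) ∩ A) ∖ ((A Δ C) ∖ A) = {9,10,13,15,16,18}

{9,10,13,15,16,18}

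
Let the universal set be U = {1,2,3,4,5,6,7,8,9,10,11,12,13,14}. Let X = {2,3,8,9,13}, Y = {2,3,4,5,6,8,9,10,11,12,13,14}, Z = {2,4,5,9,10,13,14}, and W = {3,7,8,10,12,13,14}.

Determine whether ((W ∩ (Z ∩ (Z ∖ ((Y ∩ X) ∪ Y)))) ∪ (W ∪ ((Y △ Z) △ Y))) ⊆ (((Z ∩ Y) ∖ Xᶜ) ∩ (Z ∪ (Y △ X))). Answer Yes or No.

No

Y ∩ X = {2,3,8,9,13}
(Y ∩ X) ∪ Y = {2,3,4,5,6,8,9,10,11,12,13,14}
Z ∖ ((Y ∩ X) ∪ Y) = {}
Z ∩ (Z ∖ ((Y ∩ X) ∪ Y)) = {}
W ∩ (Z ∩ (Z ∖ ((Y ∩ X) ∪ Y))) = {}
Y △ Z = {3,6,8,11,12}
(Y △ Z) △ Y = {2,4,5,9,10,13,14}
W ∪ ((Y △ Z) △ Y) = {2,3,4,5,7,8,9,10,12,13,14}
(W ∩ (Z ∩ (Z ∖ ((Y ∩ X) ∪ Y)))) ∪ (W ∪ ((Y △ Z) △ Y)) = {2,3,4,5,7,8,9,10,12,13,14}
Z ∩ Y = {2,4,5,9,10,13,14}
Xᶜ = {1,4,5,6,7,10,11,12,14}
(Z ∩ Y) ∖ Xᶜ = {2,9,13}
Y △ X = {4,5,6,10,11,12,14}
Z ∪ (Y △ X) = {2,4,5,6,9,10,11,12,13,14}
((Z ∩ Y) ∖ Xᶜ) ∩ (Z ∪ (Y △ X)) = {2,9,13}
3 ∈ (W ∩ (Z ∩ (Z ∖ ((Y ∩ X) ∪ Y)))) ∪ (W ∪ ((Y △ Z) △ Y)) but 3 ∉ ((Z ∩ Y) ∖ Xᶜ) ∩ (Z ∪ (Y △ X)), so the inclusion fails.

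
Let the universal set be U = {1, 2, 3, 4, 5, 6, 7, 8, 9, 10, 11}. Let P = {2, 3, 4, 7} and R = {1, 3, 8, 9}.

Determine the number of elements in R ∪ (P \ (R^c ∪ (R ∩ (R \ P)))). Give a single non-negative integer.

4

R^c = {2, 4, 5, 6, 7, 10, 11}
R \ P = {1, 8, 9}
R ∩ (R \ P) = {1, 8, 9}
R^c ∪ (R ∩ (R \ P)) = {1, 2, 4, 5, 6, 7, 8, 9, 10, 11}
P \ (R^c ∪ (R ∩ (R \ P))) = {3}
R ∪ (P \ (R^c ∪ (R ∩ (R \ P)))) = {1, 3, 8, 9}
|R ∪ (P \ (R^c ∪ (R ∩ (R \ P))))| = 4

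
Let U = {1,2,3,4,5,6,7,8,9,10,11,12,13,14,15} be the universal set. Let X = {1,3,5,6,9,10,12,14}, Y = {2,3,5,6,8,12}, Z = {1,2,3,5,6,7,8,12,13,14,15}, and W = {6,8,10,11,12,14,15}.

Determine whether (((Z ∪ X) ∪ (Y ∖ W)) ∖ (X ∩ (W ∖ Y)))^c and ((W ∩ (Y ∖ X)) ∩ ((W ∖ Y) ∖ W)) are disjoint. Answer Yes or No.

Yes

Z ∪ X = {1,2,3,5,6,7,8,9,10,12,13,14,15}
Y ∖ W = {2,3,5}
(Z ∪ X) ∪ (Y ∖ W) = {1,2,3,5,6,7,8,9,10,12,13,14,15}
W ∖ Y = {10,11,14,15}
X ∩ (W ∖ Y) = {10,14}
((Z ∪ X) ∪ (Y ∖ W)) ∖ (X ∩ (W ∖ Y)) = {1,2,3,5,6,7,8,9,12,13,15}
(((Z ∪ X) ∪ (Y ∖ W)) ∖ (X ∩ (W ∖ Y)))^c = {4,10,11,14}
Y ∖ X = {2,8}
W ∩ (Y ∖ X) = {8}
(W ∖ Y) ∖ W = {}
(W ∩ (Y ∖ X)) ∩ ((W ∖ Y) ∖ W) = {}
{4,10,11,14} and {} share no elements.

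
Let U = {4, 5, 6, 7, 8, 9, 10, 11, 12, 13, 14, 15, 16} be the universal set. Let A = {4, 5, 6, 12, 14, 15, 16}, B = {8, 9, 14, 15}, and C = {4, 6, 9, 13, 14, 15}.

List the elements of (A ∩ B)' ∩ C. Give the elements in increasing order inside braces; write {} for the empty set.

A ∩ B = {14, 15}
(A ∩ B)' = {4, 5, 6, 7, 8, 9, 10, 11, 12, 13, 16}
(A ∩ B)' ∩ C = {4, 6, 9, 13}

{4, 6, 9, 13}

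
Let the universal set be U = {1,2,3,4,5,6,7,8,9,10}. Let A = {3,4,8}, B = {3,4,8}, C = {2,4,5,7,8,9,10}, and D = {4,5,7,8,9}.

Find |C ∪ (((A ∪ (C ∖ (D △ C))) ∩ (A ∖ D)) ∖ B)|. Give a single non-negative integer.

7

D △ C = {2,10}
C ∖ (D △ C) = {4,5,7,8,9}
A ∪ (C ∖ (D △ C)) = {3,4,5,7,8,9}
A ∖ D = {3}
(A ∪ (C ∖ (D △ C))) ∩ (A ∖ D) = {3}
((A ∪ (C ∖ (D △ C))) ∩ (A ∖ D)) ∖ B = {}
C ∪ (((A ∪ (C ∖ (D △ C))) ∩ (A ∖ D)) ∖ B) = {2,4,5,7,8,9,10}
|C ∪ (((A ∪ (C ∖ (D △ C))) ∩ (A ∖ D)) ∖ B)| = 7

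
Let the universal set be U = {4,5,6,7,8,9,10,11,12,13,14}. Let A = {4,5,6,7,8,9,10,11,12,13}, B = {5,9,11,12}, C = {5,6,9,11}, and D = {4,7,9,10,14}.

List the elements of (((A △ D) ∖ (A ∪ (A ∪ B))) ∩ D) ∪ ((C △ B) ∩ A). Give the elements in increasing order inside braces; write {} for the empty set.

A △ D = {5,6,8,11,12,13,14}
A ∪ B = {4,5,6,7,8,9,10,11,12,13}
A ∪ (A ∪ B) = {4,5,6,7,8,9,10,11,12,13}
(A △ D) ∖ (A ∪ (A ∪ B)) = {14}
((A △ D) ∖ (A ∪ (A ∪ B))) ∩ D = {14}
C △ B = {6,12}
(C △ B) ∩ A = {6,12}
(((A △ D) ∖ (A ∪ (A ∪ B))) ∩ D) ∪ ((C △ B) ∩ A) = {6,12,14}

{6,12,14}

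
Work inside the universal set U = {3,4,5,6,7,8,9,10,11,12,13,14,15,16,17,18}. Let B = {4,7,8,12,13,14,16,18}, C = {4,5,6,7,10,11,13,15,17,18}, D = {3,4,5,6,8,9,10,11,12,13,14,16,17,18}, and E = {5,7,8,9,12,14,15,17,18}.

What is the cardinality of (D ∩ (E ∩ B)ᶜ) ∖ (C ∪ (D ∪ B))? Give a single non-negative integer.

0

E ∩ B = {7,8,12,14,18}
(E ∩ B)ᶜ = {3,4,5,6,9,10,11,13,15,16,17}
D ∩ (E ∩ B)ᶜ = {3,4,5,6,9,10,11,13,16,17}
D ∪ B = {3,4,5,6,7,8,9,10,11,12,13,14,16,17,18}
C ∪ (D ∪ B) = {3,4,5,6,7,8,9,10,11,12,13,14,15,16,17,18}
(D ∩ (E ∩ B)ᶜ) ∖ (C ∪ (D ∪ B)) = {}
|(D ∩ (E ∩ B)ᶜ) ∖ (C ∪ (D ∪ B))| = 0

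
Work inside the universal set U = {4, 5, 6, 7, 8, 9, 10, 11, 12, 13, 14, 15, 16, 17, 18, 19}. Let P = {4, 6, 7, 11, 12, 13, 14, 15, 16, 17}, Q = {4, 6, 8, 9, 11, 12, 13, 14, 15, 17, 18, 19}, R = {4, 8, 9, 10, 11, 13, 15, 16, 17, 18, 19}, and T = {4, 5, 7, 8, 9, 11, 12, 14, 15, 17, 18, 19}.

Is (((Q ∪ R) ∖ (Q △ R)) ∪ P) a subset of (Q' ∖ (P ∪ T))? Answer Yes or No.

Q ∪ R = {4, 6, 8, 9, 10, 11, 12, 13, 14, 15, 16, 17, 18, 19}
Q △ R = {6, 10, 12, 14, 16}
(Q ∪ R) ∖ (Q △ R) = {4, 8, 9, 11, 13, 15, 17, 18, 19}
((Q ∪ R) ∖ (Q △ R)) ∪ P = {4, 6, 7, 8, 9, 11, 12, 13, 14, 15, 16, 17, 18, 19}
Q' = {5, 7, 10, 16}
P ∪ T = {4, 5, 6, 7, 8, 9, 11, 12, 13, 14, 15, 16, 17, 18, 19}
Q' ∖ (P ∪ T) = {10}
4 ∈ ((Q ∪ R) ∖ (Q △ R)) ∪ P but 4 ∉ Q' ∖ (P ∪ T), so the inclusion fails.

No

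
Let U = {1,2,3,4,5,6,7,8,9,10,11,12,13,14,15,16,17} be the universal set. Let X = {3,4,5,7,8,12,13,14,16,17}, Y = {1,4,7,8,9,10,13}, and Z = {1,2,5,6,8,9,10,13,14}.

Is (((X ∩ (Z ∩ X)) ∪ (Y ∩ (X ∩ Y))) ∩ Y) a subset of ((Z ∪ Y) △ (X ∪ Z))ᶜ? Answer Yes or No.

Z ∩ X = {5,8,13,14}
X ∩ (Z ∩ X) = {5,8,13,14}
X ∩ Y = {4,7,8,13}
Y ∩ (X ∩ Y) = {4,7,8,13}
(X ∩ (Z ∩ X)) ∪ (Y ∩ (X ∩ Y)) = {4,5,7,8,13,14}
((X ∩ (Z ∩ X)) ∪ (Y ∩ (X ∩ Y))) ∩ Y = {4,7,8,13}
Z ∪ Y = {1,2,4,5,6,7,8,9,10,13,14}
X ∪ Z = {1,2,3,4,5,6,7,8,9,10,12,13,14,16,17}
(Z ∪ Y) △ (X ∪ Z) = {3,12,16,17}
((Z ∪ Y) △ (X ∪ Z))ᶜ = {1,2,4,5,6,7,8,9,10,11,13,14,15}
Every element of {4,7,8,13} is in {1,2,4,5,6,7,8,9,10,11,13,14,15}, so ((X ∩ (Z ∩ X)) ∪ (Y ∩ (X ∩ Y))) ∩ Y ⊆ ((Z ∪ Y) △ (X ∪ Z))ᶜ.

Yes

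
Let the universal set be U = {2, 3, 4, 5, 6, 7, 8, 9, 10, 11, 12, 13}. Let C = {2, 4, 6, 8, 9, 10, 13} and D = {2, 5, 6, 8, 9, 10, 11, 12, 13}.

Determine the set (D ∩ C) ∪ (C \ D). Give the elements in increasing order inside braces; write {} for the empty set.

D ∩ C = {2, 6, 8, 9, 10, 13}
C \ D = {4}
(D ∩ C) ∪ (C \ D) = {2, 4, 6, 8, 9, 10, 13}

{2, 4, 6, 8, 9, 10, 13}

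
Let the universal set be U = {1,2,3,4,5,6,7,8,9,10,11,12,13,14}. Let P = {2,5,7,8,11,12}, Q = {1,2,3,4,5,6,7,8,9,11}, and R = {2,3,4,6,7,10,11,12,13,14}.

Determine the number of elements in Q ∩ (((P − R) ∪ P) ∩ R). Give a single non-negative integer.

3

P − R = {5,8}
(P − R) ∪ P = {2,5,7,8,11,12}
((P − R) ∪ P) ∩ R = {2,7,11,12}
Q ∩ (((P − R) ∪ P) ∩ R) = {2,7,11}
|Q ∩ (((P − R) ∪ P) ∩ R)| = 3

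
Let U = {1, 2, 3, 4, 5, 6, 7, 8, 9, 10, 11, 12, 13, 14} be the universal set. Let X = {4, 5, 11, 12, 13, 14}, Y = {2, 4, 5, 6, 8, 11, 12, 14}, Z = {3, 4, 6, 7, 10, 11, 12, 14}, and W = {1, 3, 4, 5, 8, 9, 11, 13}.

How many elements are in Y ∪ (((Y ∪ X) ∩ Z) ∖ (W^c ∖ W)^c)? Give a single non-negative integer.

8

Y ∪ X = {2, 4, 5, 6, 8, 11, 12, 13, 14}
(Y ∪ X) ∩ Z = {4, 6, 11, 12, 14}
W^c = {2, 6, 7, 10, 12, 14}
W^c ∖ W = {2, 6, 7, 10, 12, 14}
(W^c ∖ W)^c = {1, 3, 4, 5, 8, 9, 11, 13}
((Y ∪ X) ∩ Z) ∖ (W^c ∖ W)^c = {6, 12, 14}
Y ∪ (((Y ∪ X) ∩ Z) ∖ (W^c ∖ W)^c) = {2, 4, 5, 6, 8, 11, 12, 14}
|Y ∪ (((Y ∪ X) ∩ Z) ∖ (W^c ∖ W)^c)| = 8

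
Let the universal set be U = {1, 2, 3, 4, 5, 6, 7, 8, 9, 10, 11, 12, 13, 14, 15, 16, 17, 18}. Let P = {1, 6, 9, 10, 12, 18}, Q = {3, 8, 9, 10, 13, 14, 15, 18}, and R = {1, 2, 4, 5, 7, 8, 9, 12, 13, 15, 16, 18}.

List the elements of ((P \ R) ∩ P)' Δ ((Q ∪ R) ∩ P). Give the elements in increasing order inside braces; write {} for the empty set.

P \ R = {6, 10}
(P \ R) ∩ P = {6, 10}
((P \ R) ∩ P)' = {1, 2, 3, 4, 5, 7, 8, 9, 11, 12, 13, 14, 15, 16, 17, 18}
Q ∪ R = {1, 2, 3, 4, 5, 7, 8, 9, 10, 12, 13, 14, 15, 16, 18}
(Q ∪ R) ∩ P = {1, 9, 10, 12, 18}
((P \ R) ∩ P)' Δ ((Q ∪ R) ∩ P) = {2, 3, 4, 5, 7, 8, 10, 11, 13, 14, 15, 16, 17}

{2, 3, 4, 5, 7, 8, 10, 11, 13, 14, 15, 16, 17}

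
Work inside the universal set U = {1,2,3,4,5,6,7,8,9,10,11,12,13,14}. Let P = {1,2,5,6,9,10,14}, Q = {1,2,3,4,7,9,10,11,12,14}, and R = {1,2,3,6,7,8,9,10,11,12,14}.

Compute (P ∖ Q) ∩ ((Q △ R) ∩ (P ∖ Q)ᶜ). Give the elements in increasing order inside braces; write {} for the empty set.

P ∖ Q = {5,6}
Q △ R = {4,6,8}
(P ∖ Q)ᶜ = {1,2,3,4,7,8,9,10,11,12,13,14}
(Q △ R) ∩ (P ∖ Q)ᶜ = {4,8}
(P ∖ Q) ∩ ((Q △ R) ∩ (P ∖ Q)ᶜ) = {}

{}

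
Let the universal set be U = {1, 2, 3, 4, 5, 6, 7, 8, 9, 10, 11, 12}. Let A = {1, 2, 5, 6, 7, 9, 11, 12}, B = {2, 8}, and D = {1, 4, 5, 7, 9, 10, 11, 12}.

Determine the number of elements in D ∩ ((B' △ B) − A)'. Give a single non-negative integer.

B' = {1, 3, 4, 5, 6, 7, 9, 10, 11, 12}
B' △ B = {1, 2, 3, 4, 5, 6, 7, 8, 9, 10, 11, 12}
(B' △ B) − A = {3, 4, 8, 10}
((B' △ B) − A)' = {1, 2, 5, 6, 7, 9, 11, 12}
D ∩ ((B' △ B) − A)' = {1, 5, 7, 9, 11, 12}
|D ∩ ((B' △ B) − A)'| = 6

6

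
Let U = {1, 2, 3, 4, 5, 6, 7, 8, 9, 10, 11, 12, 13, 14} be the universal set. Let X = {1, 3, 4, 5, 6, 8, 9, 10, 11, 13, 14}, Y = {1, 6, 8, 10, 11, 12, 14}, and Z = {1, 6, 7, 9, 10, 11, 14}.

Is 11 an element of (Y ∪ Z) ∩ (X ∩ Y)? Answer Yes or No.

Yes

11 ∈ Y and 11 ∈ Z, so 11 ∈ Y ∪ Z
11 ∈ X and 11 ∈ Y, so 11 ∈ X ∩ Y
11 ∈ (Y ∪ Z) and 11 ∈ (X ∩ Y), so 11 ∈ (Y ∪ Z) ∩ (X ∩ Y)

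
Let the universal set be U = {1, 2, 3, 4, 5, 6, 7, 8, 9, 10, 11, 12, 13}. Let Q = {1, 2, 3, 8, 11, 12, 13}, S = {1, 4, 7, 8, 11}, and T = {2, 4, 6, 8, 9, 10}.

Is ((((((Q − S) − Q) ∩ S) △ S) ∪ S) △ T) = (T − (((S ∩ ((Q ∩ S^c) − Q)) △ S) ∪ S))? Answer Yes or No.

No

Q − S = {2, 3, 12, 13}
(Q − S) − Q = {}
((Q − S) − Q) ∩ S = {}
(((Q − S) − Q) ∩ S) △ S = {1, 4, 7, 8, 11}
((((Q − S) − Q) ∩ S) △ S) ∪ S = {1, 4, 7, 8, 11}
(((((Q − S) − Q) ∩ S) △ S) ∪ S) △ T = {1, 2, 6, 7, 9, 10, 11}
S^c = {2, 3, 5, 6, 9, 10, 12, 13}
Q ∩ S^c = {2, 3, 12, 13}
(Q ∩ S^c) − Q = {}
S ∩ ((Q ∩ S^c) − Q) = {}
(S ∩ ((Q ∩ S^c) − Q)) △ S = {1, 4, 7, 8, 11}
((S ∩ ((Q ∩ S^c) − Q)) △ S) ∪ S = {1, 4, 7, 8, 11}
T − (((S ∩ ((Q ∩ S^c) − Q)) △ S) ∪ S) = {2, 6, 9, 10}
1 ∈ (((((Q − S) − Q) ∩ S) △ S) ∪ S) △ T but 1 ∉ T − (((S ∩ ((Q ∩ S^c) − Q)) △ S) ∪ S), so they differ.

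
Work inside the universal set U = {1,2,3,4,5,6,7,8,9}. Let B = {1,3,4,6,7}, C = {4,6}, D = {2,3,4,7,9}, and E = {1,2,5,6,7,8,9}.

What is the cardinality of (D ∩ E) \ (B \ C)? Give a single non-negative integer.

2

D ∩ E = {2,7,9}
B \ C = {1,3,7}
(D ∩ E) \ (B \ C) = {2,9}
|(D ∩ E) \ (B \ C)| = 2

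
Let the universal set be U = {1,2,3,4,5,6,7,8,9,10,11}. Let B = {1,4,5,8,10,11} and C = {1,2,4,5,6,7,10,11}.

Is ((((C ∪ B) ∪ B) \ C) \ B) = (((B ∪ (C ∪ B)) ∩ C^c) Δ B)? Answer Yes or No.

C ∪ B = {1,2,4,5,6,7,8,10,11}
(C ∪ B) ∪ B = {1,2,4,5,6,7,8,10,11}
((C ∪ B) ∪ B) \ C = {8}
(((C ∪ B) ∪ B) \ C) \ B = {}
B ∪ (C ∪ B) = {1,2,4,5,6,7,8,10,11}
C^c = {3,8,9}
(B ∪ (C ∪ B)) ∩ C^c = {8}
((B ∪ (C ∪ B)) ∩ C^c) Δ B = {1,4,5,10,11}
1 ∈ ((B ∪ (C ∪ B)) ∩ C^c) Δ B but 1 ∉ (((C ∪ B) ∪ B) \ C) \ B, so they differ.

No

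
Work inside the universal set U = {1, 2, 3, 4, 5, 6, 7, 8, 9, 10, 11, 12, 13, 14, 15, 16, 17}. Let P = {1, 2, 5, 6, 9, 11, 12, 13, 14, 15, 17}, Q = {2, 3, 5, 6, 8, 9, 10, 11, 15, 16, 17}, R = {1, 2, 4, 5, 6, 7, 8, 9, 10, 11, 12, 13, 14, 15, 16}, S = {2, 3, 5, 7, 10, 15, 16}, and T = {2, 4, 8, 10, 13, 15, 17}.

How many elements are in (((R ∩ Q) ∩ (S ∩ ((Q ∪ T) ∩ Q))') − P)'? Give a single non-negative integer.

16

R ∩ Q = {2, 5, 6, 8, 9, 10, 11, 15, 16}
Q ∪ T = {2, 3, 4, 5, 6, 8, 9, 10, 11, 13, 15, 16, 17}
(Q ∪ T) ∩ Q = {2, 3, 5, 6, 8, 9, 10, 11, 15, 16, 17}
S ∩ ((Q ∪ T) ∩ Q) = {2, 3, 5, 10, 15, 16}
(S ∩ ((Q ∪ T) ∩ Q))' = {1, 4, 6, 7, 8, 9, 11, 12, 13, 14, 17}
(R ∩ Q) ∩ (S ∩ ((Q ∪ T) ∩ Q))' = {6, 8, 9, 11}
((R ∩ Q) ∩ (S ∩ ((Q ∪ T) ∩ Q))') − P = {8}
(((R ∩ Q) ∩ (S ∩ ((Q ∪ T) ∩ Q))') − P)' = {1, 2, 3, 4, 5, 6, 7, 9, 10, 11, 12, 13, 14, 15, 16, 17}
|(((R ∩ Q) ∩ (S ∩ ((Q ∪ T) ∩ Q))') − P)'| = 16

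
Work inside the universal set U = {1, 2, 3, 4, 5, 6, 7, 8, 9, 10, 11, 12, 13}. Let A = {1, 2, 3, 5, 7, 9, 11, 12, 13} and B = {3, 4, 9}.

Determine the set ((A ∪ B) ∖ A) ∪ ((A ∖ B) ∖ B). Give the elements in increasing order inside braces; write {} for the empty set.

{1, 2, 4, 5, 7, 11, 12, 13}

A ∪ B = {1, 2, 3, 4, 5, 7, 9, 11, 12, 13}
(A ∪ B) ∖ A = {4}
A ∖ B = {1, 2, 5, 7, 11, 12, 13}
(A ∖ B) ∖ B = {1, 2, 5, 7, 11, 12, 13}
((A ∪ B) ∖ A) ∪ ((A ∖ B) ∖ B) = {1, 2, 4, 5, 7, 11, 12, 13}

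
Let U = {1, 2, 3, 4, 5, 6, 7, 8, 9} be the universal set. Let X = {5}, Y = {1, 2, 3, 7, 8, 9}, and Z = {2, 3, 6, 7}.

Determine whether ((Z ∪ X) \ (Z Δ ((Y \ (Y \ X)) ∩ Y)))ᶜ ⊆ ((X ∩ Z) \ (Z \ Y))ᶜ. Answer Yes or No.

Yes

Z ∪ X = {2, 3, 5, 6, 7}
Y \ X = {1, 2, 3, 7, 8, 9}
Y \ (Y \ X) = {}
(Y \ (Y \ X)) ∩ Y = {}
Z Δ ((Y \ (Y \ X)) ∩ Y) = {2, 3, 6, 7}
(Z ∪ X) \ (Z Δ ((Y \ (Y \ X)) ∩ Y)) = {5}
((Z ∪ X) \ (Z Δ ((Y \ (Y \ X)) ∩ Y)))ᶜ = {1, 2, 3, 4, 6, 7, 8, 9}
X ∩ Z = {}
Z \ Y = {6}
(X ∩ Z) \ (Z \ Y) = {}
((X ∩ Z) \ (Z \ Y))ᶜ = {1, 2, 3, 4, 5, 6, 7, 8, 9}
Every element of {1, 2, 3, 4, 6, 7, 8, 9} is in {1, 2, 3, 4, 5, 6, 7, 8, 9}, so ((Z ∪ X) \ (Z Δ ((Y \ (Y \ X)) ∩ Y)))ᶜ ⊆ ((X ∩ Z) \ (Z \ Y))ᶜ.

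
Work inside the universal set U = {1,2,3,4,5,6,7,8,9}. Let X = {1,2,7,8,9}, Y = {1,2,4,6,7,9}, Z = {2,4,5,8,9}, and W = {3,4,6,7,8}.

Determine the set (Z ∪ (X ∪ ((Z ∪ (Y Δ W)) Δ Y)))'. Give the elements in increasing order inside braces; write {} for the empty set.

Y Δ W = {1,2,3,8,9}
Z ∪ (Y Δ W) = {1,2,3,4,5,8,9}
(Z ∪ (Y Δ W)) Δ Y = {3,5,6,7,8}
X ∪ ((Z ∪ (Y Δ W)) Δ Y) = {1,2,3,5,6,7,8,9}
Z ∪ (X ∪ ((Z ∪ (Y Δ W)) Δ Y)) = {1,2,3,4,5,6,7,8,9}
(Z ∪ (X ∪ ((Z ∪ (Y Δ W)) Δ Y)))' = {}

{}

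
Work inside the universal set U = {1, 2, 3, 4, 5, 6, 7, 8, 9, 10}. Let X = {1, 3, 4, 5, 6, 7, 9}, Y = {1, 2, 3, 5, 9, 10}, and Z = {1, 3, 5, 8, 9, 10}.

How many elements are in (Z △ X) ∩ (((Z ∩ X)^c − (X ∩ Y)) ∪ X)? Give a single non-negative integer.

5

Z △ X = {4, 6, 7, 8, 10}
Z ∩ X = {1, 3, 5, 9}
(Z ∩ X)^c = {2, 4, 6, 7, 8, 10}
X ∩ Y = {1, 3, 5, 9}
(Z ∩ X)^c − (X ∩ Y) = {2, 4, 6, 7, 8, 10}
((Z ∩ X)^c − (X ∩ Y)) ∪ X = {1, 2, 3, 4, 5, 6, 7, 8, 9, 10}
(Z △ X) ∩ (((Z ∩ X)^c − (X ∩ Y)) ∪ X) = {4, 6, 7, 8, 10}
|(Z △ X) ∩ (((Z ∩ X)^c − (X ∩ Y)) ∪ X)| = 5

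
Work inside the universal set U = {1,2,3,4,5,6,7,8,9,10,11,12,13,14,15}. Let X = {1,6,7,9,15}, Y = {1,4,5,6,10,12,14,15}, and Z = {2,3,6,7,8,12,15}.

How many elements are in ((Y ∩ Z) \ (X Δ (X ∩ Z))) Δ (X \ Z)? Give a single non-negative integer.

5

Y ∩ Z = {6,12,15}
X ∩ Z = {6,7,15}
X Δ (X ∩ Z) = {1,9}
(Y ∩ Z) \ (X Δ (X ∩ Z)) = {6,12,15}
X \ Z = {1,9}
((Y ∩ Z) \ (X Δ (X ∩ Z))) Δ (X \ Z) = {1,6,9,12,15}
|((Y ∩ Z) \ (X Δ (X ∩ Z))) Δ (X \ Z)| = 5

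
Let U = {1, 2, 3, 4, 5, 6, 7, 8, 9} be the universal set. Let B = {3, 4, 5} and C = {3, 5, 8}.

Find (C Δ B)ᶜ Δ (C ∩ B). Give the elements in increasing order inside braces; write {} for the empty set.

C Δ B = {4, 8}
(C Δ B)ᶜ = {1, 2, 3, 5, 6, 7, 9}
C ∩ B = {3, 5}
(C Δ B)ᶜ Δ (C ∩ B) = {1, 2, 6, 7, 9}

{1, 2, 6, 7, 9}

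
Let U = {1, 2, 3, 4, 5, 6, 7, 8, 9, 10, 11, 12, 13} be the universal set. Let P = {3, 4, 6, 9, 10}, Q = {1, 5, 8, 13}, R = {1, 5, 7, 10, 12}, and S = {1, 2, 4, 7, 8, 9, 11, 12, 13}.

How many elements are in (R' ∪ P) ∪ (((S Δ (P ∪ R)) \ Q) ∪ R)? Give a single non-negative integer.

13

R' = {2, 3, 4, 6, 8, 9, 11, 13}
R' ∪ P = {2, 3, 4, 6, 8, 9, 10, 11, 13}
P ∪ R = {1, 3, 4, 5, 6, 7, 9, 10, 12}
S Δ (P ∪ R) = {2, 3, 5, 6, 8, 10, 11, 13}
(S Δ (P ∪ R)) \ Q = {2, 3, 6, 10, 11}
((S Δ (P ∪ R)) \ Q) ∪ R = {1, 2, 3, 5, 6, 7, 10, 11, 12}
(R' ∪ P) ∪ (((S Δ (P ∪ R)) \ Q) ∪ R) = {1, 2, 3, 4, 5, 6, 7, 8, 9, 10, 11, 12, 13}
|(R' ∪ P) ∪ (((S Δ (P ∪ R)) \ Q) ∪ R)| = 13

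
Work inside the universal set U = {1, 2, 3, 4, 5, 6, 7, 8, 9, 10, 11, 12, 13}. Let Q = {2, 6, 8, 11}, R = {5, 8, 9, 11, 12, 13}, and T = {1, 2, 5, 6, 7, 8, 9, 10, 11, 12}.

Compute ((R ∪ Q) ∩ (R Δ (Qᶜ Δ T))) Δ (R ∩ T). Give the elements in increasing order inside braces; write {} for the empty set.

R ∪ Q = {2, 5, 6, 8, 9, 11, 12, 13}
Qᶜ = {1, 3, 4, 5, 7, 9, 10, 12, 13}
Qᶜ Δ T = {2, 3, 4, 6, 8, 11, 13}
R Δ (Qᶜ Δ T) = {2, 3, 4, 5, 6, 9, 12}
(R ∪ Q) ∩ (R Δ (Qᶜ Δ T)) = {2, 5, 6, 9, 12}
R ∩ T = {5, 8, 9, 11, 12}
((R ∪ Q) ∩ (R Δ (Qᶜ Δ T))) Δ (R ∩ T) = {2, 6, 8, 11}

{2, 6, 8, 11}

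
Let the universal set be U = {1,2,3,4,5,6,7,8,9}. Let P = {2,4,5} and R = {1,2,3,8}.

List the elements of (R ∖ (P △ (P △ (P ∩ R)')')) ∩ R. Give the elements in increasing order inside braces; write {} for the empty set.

{1,3,8}

P ∩ R = {2}
(P ∩ R)' = {1,3,4,5,6,7,8,9}
P △ (P ∩ R)' = {1,2,3,6,7,8,9}
(P △ (P ∩ R)')' = {4,5}
P △ (P △ (P ∩ R)')' = {2}
R ∖ (P △ (P △ (P ∩ R)')') = {1,3,8}
(R ∖ (P △ (P △ (P ∩ R)')')) ∩ R = {1,3,8}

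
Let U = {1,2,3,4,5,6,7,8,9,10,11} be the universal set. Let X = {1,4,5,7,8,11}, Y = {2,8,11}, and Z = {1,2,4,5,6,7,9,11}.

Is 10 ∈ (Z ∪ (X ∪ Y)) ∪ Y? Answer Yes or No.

No

10 ∉ X and 10 ∉ Y, so 10 ∉ X ∪ Y
10 ∉ Z and 10 ∉ (X ∪ Y), so 10 ∉ Z ∪ (X ∪ Y)
10 ∉ (Z ∪ (X ∪ Y)) and 10 ∉ Y, so 10 ∉ (Z ∪ (X ∪ Y)) ∪ Y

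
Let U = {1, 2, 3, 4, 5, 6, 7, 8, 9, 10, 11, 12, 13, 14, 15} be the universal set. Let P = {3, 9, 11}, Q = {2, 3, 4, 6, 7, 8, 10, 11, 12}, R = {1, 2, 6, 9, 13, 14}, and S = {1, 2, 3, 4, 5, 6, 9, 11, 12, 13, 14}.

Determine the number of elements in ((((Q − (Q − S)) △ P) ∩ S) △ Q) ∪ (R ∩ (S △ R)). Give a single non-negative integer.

Q − S = {7, 8, 10}
Q − (Q − S) = {2, 3, 4, 6, 11, 12}
(Q − (Q − S)) △ P = {2, 4, 6, 9, 12}
((Q − (Q − S)) △ P) ∩ S = {2, 4, 6, 9, 12}
(((Q − (Q − S)) △ P) ∩ S) △ Q = {3, 7, 8, 9, 10, 11}
S △ R = {3, 4, 5, 11, 12}
R ∩ (S △ R) = {}
((((Q − (Q − S)) △ P) ∩ S) △ Q) ∪ (R ∩ (S △ R)) = {3, 7, 8, 9, 10, 11}
|((((Q − (Q − S)) △ P) ∩ S) △ Q) ∪ (R ∩ (S △ R))| = 6

6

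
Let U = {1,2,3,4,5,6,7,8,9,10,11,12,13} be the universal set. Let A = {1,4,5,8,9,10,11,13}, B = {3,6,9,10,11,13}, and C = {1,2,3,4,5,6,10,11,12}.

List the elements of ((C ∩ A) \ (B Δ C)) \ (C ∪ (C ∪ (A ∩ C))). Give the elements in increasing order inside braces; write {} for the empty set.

{}

C ∩ A = {1,4,5,10,11}
B Δ C = {1,2,4,5,9,12,13}
(C ∩ A) \ (B Δ C) = {10,11}
A ∩ C = {1,4,5,10,11}
C ∪ (A ∩ C) = {1,2,3,4,5,6,10,11,12}
C ∪ (C ∪ (A ∩ C)) = {1,2,3,4,5,6,10,11,12}
((C ∩ A) \ (B Δ C)) \ (C ∪ (C ∪ (A ∩ C))) = {}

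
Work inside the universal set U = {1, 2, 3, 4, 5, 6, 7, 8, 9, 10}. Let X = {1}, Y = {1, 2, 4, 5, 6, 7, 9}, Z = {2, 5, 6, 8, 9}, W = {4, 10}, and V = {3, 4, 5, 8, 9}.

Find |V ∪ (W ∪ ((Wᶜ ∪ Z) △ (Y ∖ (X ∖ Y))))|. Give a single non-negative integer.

6

Wᶜ = {1, 2, 3, 5, 6, 7, 8, 9}
Wᶜ ∪ Z = {1, 2, 3, 5, 6, 7, 8, 9}
X ∖ Y = {}
Y ∖ (X ∖ Y) = {1, 2, 4, 5, 6, 7, 9}
(Wᶜ ∪ Z) △ (Y ∖ (X ∖ Y)) = {3, 4, 8}
W ∪ ((Wᶜ ∪ Z) △ (Y ∖ (X ∖ Y))) = {3, 4, 8, 10}
V ∪ (W ∪ ((Wᶜ ∪ Z) △ (Y ∖ (X ∖ Y)))) = {3, 4, 5, 8, 9, 10}
|V ∪ (W ∪ ((Wᶜ ∪ Z) △ (Y ∖ (X ∖ Y))))| = 6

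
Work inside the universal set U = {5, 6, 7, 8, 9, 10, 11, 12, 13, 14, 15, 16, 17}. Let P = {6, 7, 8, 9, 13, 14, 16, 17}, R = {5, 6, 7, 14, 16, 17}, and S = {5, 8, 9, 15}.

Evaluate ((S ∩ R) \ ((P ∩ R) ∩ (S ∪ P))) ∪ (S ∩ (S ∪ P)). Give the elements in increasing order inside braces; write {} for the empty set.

S ∩ R = {5}
P ∩ R = {6, 7, 14, 16, 17}
S ∪ P = {5, 6, 7, 8, 9, 13, 14, 15, 16, 17}
(P ∩ R) ∩ (S ∪ P) = {6, 7, 14, 16, 17}
(S ∩ R) \ ((P ∩ R) ∩ (S ∪ P)) = {5}
S ∩ (S ∪ P) = {5, 8, 9, 15}
((S ∩ R) \ ((P ∩ R) ∩ (S ∪ P))) ∪ (S ∩ (S ∪ P)) = {5, 8, 9, 15}

{5, 8, 9, 15}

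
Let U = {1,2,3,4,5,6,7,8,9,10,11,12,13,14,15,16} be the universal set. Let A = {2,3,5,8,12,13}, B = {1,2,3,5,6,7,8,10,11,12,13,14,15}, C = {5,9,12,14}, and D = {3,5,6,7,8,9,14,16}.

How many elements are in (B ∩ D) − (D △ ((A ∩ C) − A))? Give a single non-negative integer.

0

B ∩ D = {3,5,6,7,8,14}
A ∩ C = {5,12}
(A ∩ C) − A = {}
D △ ((A ∩ C) − A) = {3,5,6,7,8,9,14,16}
(B ∩ D) − (D △ ((A ∩ C) − A)) = {}
|(B ∩ D) − (D △ ((A ∩ C) − A))| = 0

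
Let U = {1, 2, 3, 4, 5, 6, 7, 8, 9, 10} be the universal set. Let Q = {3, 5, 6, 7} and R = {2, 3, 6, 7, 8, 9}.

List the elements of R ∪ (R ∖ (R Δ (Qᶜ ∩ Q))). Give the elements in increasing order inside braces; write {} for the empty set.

Qᶜ = {1, 2, 4, 8, 9, 10}
Qᶜ ∩ Q = {}
R Δ (Qᶜ ∩ Q) = {2, 3, 6, 7, 8, 9}
R ∖ (R Δ (Qᶜ ∩ Q)) = {}
R ∪ (R ∖ (R Δ (Qᶜ ∩ Q))) = {2, 3, 6, 7, 8, 9}

{2, 3, 6, 7, 8, 9}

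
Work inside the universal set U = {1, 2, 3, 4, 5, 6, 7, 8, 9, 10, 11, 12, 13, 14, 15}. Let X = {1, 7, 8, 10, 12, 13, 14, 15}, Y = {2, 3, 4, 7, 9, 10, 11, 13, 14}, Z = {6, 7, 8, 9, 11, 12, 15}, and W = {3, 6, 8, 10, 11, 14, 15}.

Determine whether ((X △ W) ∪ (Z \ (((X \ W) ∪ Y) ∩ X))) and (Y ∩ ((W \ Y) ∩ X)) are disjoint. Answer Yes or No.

X △ W = {1, 3, 6, 7, 11, 12, 13}
X \ W = {1, 7, 12, 13}
(X \ W) ∪ Y = {1, 2, 3, 4, 7, 9, 10, 11, 12, 13, 14}
((X \ W) ∪ Y) ∩ X = {1, 7, 10, 12, 13, 14}
Z \ (((X \ W) ∪ Y) ∩ X) = {6, 8, 9, 11, 15}
(X △ W) ∪ (Z \ (((X \ W) ∪ Y) ∩ X)) = {1, 3, 6, 7, 8, 9, 11, 12, 13, 15}
W \ Y = {6, 8, 15}
(W \ Y) ∩ X = {8, 15}
Y ∩ ((W \ Y) ∩ X) = {}
{1, 3, 6, 7, 8, 9, 11, 12, 13, 15} and {} share no elements.

Yes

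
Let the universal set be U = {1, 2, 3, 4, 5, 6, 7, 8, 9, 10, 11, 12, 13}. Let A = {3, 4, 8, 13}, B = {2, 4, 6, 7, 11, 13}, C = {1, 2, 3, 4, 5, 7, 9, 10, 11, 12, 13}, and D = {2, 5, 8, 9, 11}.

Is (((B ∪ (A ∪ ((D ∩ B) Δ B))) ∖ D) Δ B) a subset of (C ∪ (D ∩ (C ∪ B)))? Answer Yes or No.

D ∩ B = {2, 11}
(D ∩ B) Δ B = {4, 6, 7, 13}
A ∪ ((D ∩ B) Δ B) = {3, 4, 6, 7, 8, 13}
B ∪ (A ∪ ((D ∩ B) Δ B)) = {2, 3, 4, 6, 7, 8, 11, 13}
(B ∪ (A ∪ ((D ∩ B) Δ B))) ∖ D = {3, 4, 6, 7, 13}
((B ∪ (A ∪ ((D ∩ B) Δ B))) ∖ D) Δ B = {2, 3, 11}
C ∪ B = {1, 2, 3, 4, 5, 6, 7, 9, 10, 11, 12, 13}
D ∩ (C ∪ B) = {2, 5, 9, 11}
C ∪ (D ∩ (C ∪ B)) = {1, 2, 3, 4, 5, 7, 9, 10, 11, 12, 13}
Every element of {2, 3, 11} is in {1, 2, 3, 4, 5, 7, 9, 10, 11, 12, 13}, so ((B ∪ (A ∪ ((D ∩ B) Δ B))) ∖ D) Δ B ⊆ C ∪ (D ∩ (C ∪ B)).

Yes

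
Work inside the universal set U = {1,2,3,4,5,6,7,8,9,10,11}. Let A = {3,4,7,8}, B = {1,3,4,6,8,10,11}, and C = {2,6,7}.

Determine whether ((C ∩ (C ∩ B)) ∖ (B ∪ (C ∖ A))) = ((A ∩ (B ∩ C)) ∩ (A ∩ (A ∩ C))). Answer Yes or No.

Yes

C ∩ B = {6}
C ∩ (C ∩ B) = {6}
C ∖ A = {2,6}
B ∪ (C ∖ A) = {1,2,3,4,6,8,10,11}
(C ∩ (C ∩ B)) ∖ (B ∪ (C ∖ A)) = {}
B ∩ C = {6}
A ∩ (B ∩ C) = {}
A ∩ C = {7}
A ∩ (A ∩ C) = {7}
(A ∩ (B ∩ C)) ∩ (A ∩ (A ∩ C)) = {}
Both equal {}, so (C ∩ (C ∩ B)) ∖ (B ∪ (C ∖ A)) = (A ∩ (B ∩ C)) ∩ (A ∩ (A ∩ C)).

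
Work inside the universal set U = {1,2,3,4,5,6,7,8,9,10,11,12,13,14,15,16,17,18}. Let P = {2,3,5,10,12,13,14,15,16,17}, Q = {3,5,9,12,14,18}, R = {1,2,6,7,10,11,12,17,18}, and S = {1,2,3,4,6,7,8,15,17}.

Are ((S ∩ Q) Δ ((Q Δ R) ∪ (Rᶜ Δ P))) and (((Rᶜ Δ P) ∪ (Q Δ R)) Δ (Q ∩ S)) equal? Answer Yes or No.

Yes

S ∩ Q = {3}
Q Δ R = {1,2,3,5,6,7,9,10,11,14,17}
Rᶜ = {3,4,5,8,9,13,14,15,16}
Rᶜ Δ P = {2,4,8,9,10,12,17}
(Q Δ R) ∪ (Rᶜ Δ P) = {1,2,3,4,5,6,7,8,9,10,11,12,14,17}
(S ∩ Q) Δ ((Q Δ R) ∪ (Rᶜ Δ P)) = {1,2,4,5,6,7,8,9,10,11,12,14,17}
(Rᶜ Δ P) ∪ (Q Δ R) = {1,2,3,4,5,6,7,8,9,10,11,12,14,17}
Q ∩ S = {3}
((Rᶜ Δ P) ∪ (Q Δ R)) Δ (Q ∩ S) = {1,2,4,5,6,7,8,9,10,11,12,14,17}
Both equal {1,2,4,5,6,7,8,9,10,11,12,14,17}, so (S ∩ Q) Δ ((Q Δ R) ∪ (Rᶜ Δ P)) = ((Rᶜ Δ P) ∪ (Q Δ R)) Δ (Q ∩ S).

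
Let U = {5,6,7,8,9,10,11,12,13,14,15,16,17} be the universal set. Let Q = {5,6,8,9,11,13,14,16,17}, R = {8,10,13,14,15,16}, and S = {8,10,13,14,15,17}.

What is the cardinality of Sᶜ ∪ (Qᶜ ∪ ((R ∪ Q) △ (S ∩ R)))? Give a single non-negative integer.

10

Sᶜ = {5,6,7,9,11,12,16}
Qᶜ = {7,10,12,15}
R ∪ Q = {5,6,8,9,10,11,13,14,15,16,17}
S ∩ R = {8,10,13,14,15}
(R ∪ Q) △ (S ∩ R) = {5,6,9,11,16,17}
Qᶜ ∪ ((R ∪ Q) △ (S ∩ R)) = {5,6,7,9,10,11,12,15,16,17}
Sᶜ ∪ (Qᶜ ∪ ((R ∪ Q) △ (S ∩ R))) = {5,6,7,9,10,11,12,15,16,17}
|Sᶜ ∪ (Qᶜ ∪ ((R ∪ Q) △ (S ∩ R)))| = 10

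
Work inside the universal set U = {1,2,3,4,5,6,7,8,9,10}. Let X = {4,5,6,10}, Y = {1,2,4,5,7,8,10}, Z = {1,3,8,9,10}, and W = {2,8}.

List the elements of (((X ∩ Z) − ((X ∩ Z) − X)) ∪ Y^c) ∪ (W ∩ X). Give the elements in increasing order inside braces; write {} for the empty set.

X ∩ Z = {10}
(X ∩ Z) − X = {}
(X ∩ Z) − ((X ∩ Z) − X) = {10}
Y^c = {3,6,9}
((X ∩ Z) − ((X ∩ Z) − X)) ∪ Y^c = {3,6,9,10}
W ∩ X = {}
(((X ∩ Z) − ((X ∩ Z) − X)) ∪ Y^c) ∪ (W ∩ X) = {3,6,9,10}

{3,6,9,10}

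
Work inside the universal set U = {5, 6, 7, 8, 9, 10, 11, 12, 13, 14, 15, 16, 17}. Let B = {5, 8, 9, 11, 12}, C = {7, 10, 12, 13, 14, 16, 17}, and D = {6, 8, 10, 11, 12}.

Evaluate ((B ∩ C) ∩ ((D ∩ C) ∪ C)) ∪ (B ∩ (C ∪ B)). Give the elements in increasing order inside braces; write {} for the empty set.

{5, 8, 9, 11, 12}

B ∩ C = {12}
D ∩ C = {10, 12}
(D ∩ C) ∪ C = {7, 10, 12, 13, 14, 16, 17}
(B ∩ C) ∩ ((D ∩ C) ∪ C) = {12}
C ∪ B = {5, 7, 8, 9, 10, 11, 12, 13, 14, 16, 17}
B ∩ (C ∪ B) = {5, 8, 9, 11, 12}
((B ∩ C) ∩ ((D ∩ C) ∪ C)) ∪ (B ∩ (C ∪ B)) = {5, 8, 9, 11, 12}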